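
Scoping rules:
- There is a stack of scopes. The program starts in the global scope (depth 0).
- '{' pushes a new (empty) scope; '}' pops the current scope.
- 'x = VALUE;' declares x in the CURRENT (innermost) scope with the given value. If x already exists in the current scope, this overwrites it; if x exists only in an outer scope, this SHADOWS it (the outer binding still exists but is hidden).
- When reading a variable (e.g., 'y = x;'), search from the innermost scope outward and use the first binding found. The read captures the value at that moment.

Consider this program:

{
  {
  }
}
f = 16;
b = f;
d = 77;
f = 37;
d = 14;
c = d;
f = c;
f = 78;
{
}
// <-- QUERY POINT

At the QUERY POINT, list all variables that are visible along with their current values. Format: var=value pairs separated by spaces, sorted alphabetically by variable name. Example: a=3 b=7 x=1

Answer: b=16 c=14 d=14 f=78

Derivation:
Step 1: enter scope (depth=1)
Step 2: enter scope (depth=2)
Step 3: exit scope (depth=1)
Step 4: exit scope (depth=0)
Step 5: declare f=16 at depth 0
Step 6: declare b=(read f)=16 at depth 0
Step 7: declare d=77 at depth 0
Step 8: declare f=37 at depth 0
Step 9: declare d=14 at depth 0
Step 10: declare c=(read d)=14 at depth 0
Step 11: declare f=(read c)=14 at depth 0
Step 12: declare f=78 at depth 0
Step 13: enter scope (depth=1)
Step 14: exit scope (depth=0)
Visible at query point: b=16 c=14 d=14 f=78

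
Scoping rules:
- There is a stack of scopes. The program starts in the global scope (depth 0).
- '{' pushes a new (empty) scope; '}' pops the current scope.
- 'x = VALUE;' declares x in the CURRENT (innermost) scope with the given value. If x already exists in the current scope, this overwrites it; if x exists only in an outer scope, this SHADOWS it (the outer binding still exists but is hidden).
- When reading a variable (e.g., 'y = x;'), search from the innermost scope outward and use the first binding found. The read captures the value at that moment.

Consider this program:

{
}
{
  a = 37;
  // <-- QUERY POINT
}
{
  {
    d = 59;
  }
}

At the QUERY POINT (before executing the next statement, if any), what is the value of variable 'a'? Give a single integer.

Step 1: enter scope (depth=1)
Step 2: exit scope (depth=0)
Step 3: enter scope (depth=1)
Step 4: declare a=37 at depth 1
Visible at query point: a=37

Answer: 37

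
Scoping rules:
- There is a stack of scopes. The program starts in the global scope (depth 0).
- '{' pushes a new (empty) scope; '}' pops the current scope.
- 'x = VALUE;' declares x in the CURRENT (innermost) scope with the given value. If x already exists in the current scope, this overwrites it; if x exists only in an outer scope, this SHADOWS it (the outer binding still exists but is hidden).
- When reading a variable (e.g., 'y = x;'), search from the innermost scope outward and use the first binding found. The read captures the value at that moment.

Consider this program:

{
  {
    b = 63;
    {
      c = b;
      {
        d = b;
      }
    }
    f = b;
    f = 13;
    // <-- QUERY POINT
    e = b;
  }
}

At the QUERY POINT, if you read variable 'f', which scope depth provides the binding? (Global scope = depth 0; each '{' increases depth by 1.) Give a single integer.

Step 1: enter scope (depth=1)
Step 2: enter scope (depth=2)
Step 3: declare b=63 at depth 2
Step 4: enter scope (depth=3)
Step 5: declare c=(read b)=63 at depth 3
Step 6: enter scope (depth=4)
Step 7: declare d=(read b)=63 at depth 4
Step 8: exit scope (depth=3)
Step 9: exit scope (depth=2)
Step 10: declare f=(read b)=63 at depth 2
Step 11: declare f=13 at depth 2
Visible at query point: b=63 f=13

Answer: 2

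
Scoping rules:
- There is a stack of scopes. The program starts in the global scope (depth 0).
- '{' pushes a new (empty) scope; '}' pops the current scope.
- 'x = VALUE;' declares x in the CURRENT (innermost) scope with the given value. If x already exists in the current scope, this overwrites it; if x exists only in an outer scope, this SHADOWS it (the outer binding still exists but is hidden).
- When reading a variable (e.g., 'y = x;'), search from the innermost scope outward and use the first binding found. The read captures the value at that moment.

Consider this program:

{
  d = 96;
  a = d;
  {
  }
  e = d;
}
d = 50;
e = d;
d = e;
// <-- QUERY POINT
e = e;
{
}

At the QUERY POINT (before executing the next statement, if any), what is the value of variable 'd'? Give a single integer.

Answer: 50

Derivation:
Step 1: enter scope (depth=1)
Step 2: declare d=96 at depth 1
Step 3: declare a=(read d)=96 at depth 1
Step 4: enter scope (depth=2)
Step 5: exit scope (depth=1)
Step 6: declare e=(read d)=96 at depth 1
Step 7: exit scope (depth=0)
Step 8: declare d=50 at depth 0
Step 9: declare e=(read d)=50 at depth 0
Step 10: declare d=(read e)=50 at depth 0
Visible at query point: d=50 e=50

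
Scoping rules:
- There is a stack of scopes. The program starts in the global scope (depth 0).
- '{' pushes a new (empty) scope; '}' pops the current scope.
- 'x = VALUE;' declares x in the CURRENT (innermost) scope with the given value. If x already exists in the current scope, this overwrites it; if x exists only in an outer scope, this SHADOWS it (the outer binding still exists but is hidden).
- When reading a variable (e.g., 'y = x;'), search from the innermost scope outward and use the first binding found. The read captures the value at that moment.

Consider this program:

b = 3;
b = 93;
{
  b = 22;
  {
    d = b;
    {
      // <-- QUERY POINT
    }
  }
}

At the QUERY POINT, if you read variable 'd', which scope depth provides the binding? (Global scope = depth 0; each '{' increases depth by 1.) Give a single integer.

Step 1: declare b=3 at depth 0
Step 2: declare b=93 at depth 0
Step 3: enter scope (depth=1)
Step 4: declare b=22 at depth 1
Step 5: enter scope (depth=2)
Step 6: declare d=(read b)=22 at depth 2
Step 7: enter scope (depth=3)
Visible at query point: b=22 d=22

Answer: 2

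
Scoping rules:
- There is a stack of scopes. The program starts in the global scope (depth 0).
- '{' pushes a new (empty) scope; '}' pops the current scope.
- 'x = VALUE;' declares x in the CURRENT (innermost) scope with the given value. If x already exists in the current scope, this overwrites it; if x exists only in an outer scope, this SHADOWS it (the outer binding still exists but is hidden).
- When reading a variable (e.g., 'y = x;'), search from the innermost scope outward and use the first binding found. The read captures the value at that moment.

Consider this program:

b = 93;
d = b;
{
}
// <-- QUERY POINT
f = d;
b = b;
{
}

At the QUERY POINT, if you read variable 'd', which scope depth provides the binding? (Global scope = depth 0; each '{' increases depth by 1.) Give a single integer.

Answer: 0

Derivation:
Step 1: declare b=93 at depth 0
Step 2: declare d=(read b)=93 at depth 0
Step 3: enter scope (depth=1)
Step 4: exit scope (depth=0)
Visible at query point: b=93 d=93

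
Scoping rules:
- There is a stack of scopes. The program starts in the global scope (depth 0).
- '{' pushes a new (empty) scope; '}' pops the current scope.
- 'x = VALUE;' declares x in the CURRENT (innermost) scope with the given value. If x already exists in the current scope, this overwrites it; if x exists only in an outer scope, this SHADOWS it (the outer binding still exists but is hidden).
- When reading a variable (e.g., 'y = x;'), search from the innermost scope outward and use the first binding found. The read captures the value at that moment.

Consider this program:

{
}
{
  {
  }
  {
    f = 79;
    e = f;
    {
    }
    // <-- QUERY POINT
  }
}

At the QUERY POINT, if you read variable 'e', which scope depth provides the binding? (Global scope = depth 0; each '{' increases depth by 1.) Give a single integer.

Answer: 2

Derivation:
Step 1: enter scope (depth=1)
Step 2: exit scope (depth=0)
Step 3: enter scope (depth=1)
Step 4: enter scope (depth=2)
Step 5: exit scope (depth=1)
Step 6: enter scope (depth=2)
Step 7: declare f=79 at depth 2
Step 8: declare e=(read f)=79 at depth 2
Step 9: enter scope (depth=3)
Step 10: exit scope (depth=2)
Visible at query point: e=79 f=79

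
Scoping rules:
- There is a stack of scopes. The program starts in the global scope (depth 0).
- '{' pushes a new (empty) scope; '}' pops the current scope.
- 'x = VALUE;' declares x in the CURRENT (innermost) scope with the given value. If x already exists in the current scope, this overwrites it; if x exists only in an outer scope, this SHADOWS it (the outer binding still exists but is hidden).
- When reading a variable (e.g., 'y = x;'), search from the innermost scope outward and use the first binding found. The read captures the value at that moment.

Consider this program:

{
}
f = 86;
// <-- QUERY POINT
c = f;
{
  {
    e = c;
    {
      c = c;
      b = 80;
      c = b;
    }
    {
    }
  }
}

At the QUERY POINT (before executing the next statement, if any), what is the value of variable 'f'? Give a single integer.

Step 1: enter scope (depth=1)
Step 2: exit scope (depth=0)
Step 3: declare f=86 at depth 0
Visible at query point: f=86

Answer: 86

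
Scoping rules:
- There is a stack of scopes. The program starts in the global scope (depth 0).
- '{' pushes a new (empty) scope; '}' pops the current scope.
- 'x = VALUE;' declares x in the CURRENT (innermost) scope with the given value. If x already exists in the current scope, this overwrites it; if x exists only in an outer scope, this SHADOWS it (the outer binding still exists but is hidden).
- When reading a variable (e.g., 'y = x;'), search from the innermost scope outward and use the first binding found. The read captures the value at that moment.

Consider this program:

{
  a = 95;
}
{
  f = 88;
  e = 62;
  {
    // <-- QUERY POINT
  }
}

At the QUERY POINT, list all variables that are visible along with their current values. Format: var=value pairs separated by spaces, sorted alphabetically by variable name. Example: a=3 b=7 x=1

Step 1: enter scope (depth=1)
Step 2: declare a=95 at depth 1
Step 3: exit scope (depth=0)
Step 4: enter scope (depth=1)
Step 5: declare f=88 at depth 1
Step 6: declare e=62 at depth 1
Step 7: enter scope (depth=2)
Visible at query point: e=62 f=88

Answer: e=62 f=88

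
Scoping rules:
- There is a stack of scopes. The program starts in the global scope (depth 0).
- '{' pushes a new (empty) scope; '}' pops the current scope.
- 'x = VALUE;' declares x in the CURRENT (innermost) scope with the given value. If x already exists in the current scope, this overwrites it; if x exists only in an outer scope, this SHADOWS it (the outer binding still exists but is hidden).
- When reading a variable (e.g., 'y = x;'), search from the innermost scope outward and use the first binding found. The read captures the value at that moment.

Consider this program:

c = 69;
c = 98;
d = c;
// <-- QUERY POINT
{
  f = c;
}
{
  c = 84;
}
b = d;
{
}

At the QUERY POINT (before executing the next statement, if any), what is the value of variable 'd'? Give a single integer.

Step 1: declare c=69 at depth 0
Step 2: declare c=98 at depth 0
Step 3: declare d=(read c)=98 at depth 0
Visible at query point: c=98 d=98

Answer: 98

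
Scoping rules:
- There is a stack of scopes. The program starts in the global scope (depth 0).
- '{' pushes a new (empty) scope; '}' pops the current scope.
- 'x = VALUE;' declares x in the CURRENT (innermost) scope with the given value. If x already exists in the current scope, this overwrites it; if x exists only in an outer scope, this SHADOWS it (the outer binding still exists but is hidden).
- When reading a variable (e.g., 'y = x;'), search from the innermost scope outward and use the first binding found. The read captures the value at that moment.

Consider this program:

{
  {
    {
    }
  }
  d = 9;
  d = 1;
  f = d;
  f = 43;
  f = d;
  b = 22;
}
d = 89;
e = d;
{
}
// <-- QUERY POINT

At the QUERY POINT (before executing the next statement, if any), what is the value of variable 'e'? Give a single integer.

Answer: 89

Derivation:
Step 1: enter scope (depth=1)
Step 2: enter scope (depth=2)
Step 3: enter scope (depth=3)
Step 4: exit scope (depth=2)
Step 5: exit scope (depth=1)
Step 6: declare d=9 at depth 1
Step 7: declare d=1 at depth 1
Step 8: declare f=(read d)=1 at depth 1
Step 9: declare f=43 at depth 1
Step 10: declare f=(read d)=1 at depth 1
Step 11: declare b=22 at depth 1
Step 12: exit scope (depth=0)
Step 13: declare d=89 at depth 0
Step 14: declare e=(read d)=89 at depth 0
Step 15: enter scope (depth=1)
Step 16: exit scope (depth=0)
Visible at query point: d=89 e=89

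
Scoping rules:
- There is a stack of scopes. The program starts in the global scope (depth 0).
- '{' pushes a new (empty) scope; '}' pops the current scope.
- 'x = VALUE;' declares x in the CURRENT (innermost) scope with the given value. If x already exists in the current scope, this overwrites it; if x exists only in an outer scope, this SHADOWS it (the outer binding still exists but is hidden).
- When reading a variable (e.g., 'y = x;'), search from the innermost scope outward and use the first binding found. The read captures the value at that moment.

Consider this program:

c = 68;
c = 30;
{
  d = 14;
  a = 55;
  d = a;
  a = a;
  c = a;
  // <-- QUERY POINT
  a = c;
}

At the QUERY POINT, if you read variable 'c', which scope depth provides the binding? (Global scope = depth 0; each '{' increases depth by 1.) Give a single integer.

Step 1: declare c=68 at depth 0
Step 2: declare c=30 at depth 0
Step 3: enter scope (depth=1)
Step 4: declare d=14 at depth 1
Step 5: declare a=55 at depth 1
Step 6: declare d=(read a)=55 at depth 1
Step 7: declare a=(read a)=55 at depth 1
Step 8: declare c=(read a)=55 at depth 1
Visible at query point: a=55 c=55 d=55

Answer: 1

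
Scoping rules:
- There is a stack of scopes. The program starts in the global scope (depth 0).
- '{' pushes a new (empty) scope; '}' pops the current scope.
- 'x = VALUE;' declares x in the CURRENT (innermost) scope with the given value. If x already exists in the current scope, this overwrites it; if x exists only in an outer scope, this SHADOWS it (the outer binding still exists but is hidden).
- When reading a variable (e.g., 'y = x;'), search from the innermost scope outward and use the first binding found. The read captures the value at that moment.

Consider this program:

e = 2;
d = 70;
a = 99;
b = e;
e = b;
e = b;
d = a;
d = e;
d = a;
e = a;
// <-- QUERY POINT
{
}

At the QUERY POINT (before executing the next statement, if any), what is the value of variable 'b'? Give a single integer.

Step 1: declare e=2 at depth 0
Step 2: declare d=70 at depth 0
Step 3: declare a=99 at depth 0
Step 4: declare b=(read e)=2 at depth 0
Step 5: declare e=(read b)=2 at depth 0
Step 6: declare e=(read b)=2 at depth 0
Step 7: declare d=(read a)=99 at depth 0
Step 8: declare d=(read e)=2 at depth 0
Step 9: declare d=(read a)=99 at depth 0
Step 10: declare e=(read a)=99 at depth 0
Visible at query point: a=99 b=2 d=99 e=99

Answer: 2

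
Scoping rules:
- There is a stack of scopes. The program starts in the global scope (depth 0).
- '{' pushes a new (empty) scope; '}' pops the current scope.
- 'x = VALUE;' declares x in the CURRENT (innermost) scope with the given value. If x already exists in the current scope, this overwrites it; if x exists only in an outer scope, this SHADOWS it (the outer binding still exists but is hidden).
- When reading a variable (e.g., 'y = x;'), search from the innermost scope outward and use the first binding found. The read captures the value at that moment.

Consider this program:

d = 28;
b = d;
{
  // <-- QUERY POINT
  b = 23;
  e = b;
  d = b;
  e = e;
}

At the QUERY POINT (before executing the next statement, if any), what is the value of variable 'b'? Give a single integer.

Step 1: declare d=28 at depth 0
Step 2: declare b=(read d)=28 at depth 0
Step 3: enter scope (depth=1)
Visible at query point: b=28 d=28

Answer: 28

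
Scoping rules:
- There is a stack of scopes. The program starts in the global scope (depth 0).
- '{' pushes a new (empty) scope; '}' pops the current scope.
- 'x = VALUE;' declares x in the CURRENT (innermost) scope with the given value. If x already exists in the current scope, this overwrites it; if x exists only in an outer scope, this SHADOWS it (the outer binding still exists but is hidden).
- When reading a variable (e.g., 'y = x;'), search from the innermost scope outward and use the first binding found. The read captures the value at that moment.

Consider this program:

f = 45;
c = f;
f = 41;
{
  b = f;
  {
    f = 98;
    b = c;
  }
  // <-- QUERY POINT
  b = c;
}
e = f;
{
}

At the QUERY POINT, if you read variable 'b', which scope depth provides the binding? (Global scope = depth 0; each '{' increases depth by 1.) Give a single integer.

Answer: 1

Derivation:
Step 1: declare f=45 at depth 0
Step 2: declare c=(read f)=45 at depth 0
Step 3: declare f=41 at depth 0
Step 4: enter scope (depth=1)
Step 5: declare b=(read f)=41 at depth 1
Step 6: enter scope (depth=2)
Step 7: declare f=98 at depth 2
Step 8: declare b=(read c)=45 at depth 2
Step 9: exit scope (depth=1)
Visible at query point: b=41 c=45 f=41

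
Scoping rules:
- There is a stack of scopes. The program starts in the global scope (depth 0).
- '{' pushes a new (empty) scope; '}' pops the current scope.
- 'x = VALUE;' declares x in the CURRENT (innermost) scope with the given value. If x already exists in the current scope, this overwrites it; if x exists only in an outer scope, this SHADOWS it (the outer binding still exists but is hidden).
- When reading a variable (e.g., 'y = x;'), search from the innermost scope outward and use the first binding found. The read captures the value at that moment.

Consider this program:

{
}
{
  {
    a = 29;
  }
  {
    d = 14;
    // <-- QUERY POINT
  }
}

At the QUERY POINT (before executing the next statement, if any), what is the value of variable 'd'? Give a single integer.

Answer: 14

Derivation:
Step 1: enter scope (depth=1)
Step 2: exit scope (depth=0)
Step 3: enter scope (depth=1)
Step 4: enter scope (depth=2)
Step 5: declare a=29 at depth 2
Step 6: exit scope (depth=1)
Step 7: enter scope (depth=2)
Step 8: declare d=14 at depth 2
Visible at query point: d=14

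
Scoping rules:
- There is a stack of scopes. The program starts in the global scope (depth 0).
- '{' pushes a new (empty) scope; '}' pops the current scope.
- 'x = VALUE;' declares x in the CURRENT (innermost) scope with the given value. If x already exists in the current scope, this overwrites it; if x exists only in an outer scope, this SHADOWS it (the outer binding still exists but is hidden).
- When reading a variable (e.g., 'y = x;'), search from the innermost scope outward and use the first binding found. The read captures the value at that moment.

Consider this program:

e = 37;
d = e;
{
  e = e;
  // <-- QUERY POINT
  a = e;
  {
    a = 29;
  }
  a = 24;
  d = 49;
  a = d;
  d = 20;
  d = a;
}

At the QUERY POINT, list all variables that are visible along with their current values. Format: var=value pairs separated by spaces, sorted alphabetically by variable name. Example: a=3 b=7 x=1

Answer: d=37 e=37

Derivation:
Step 1: declare e=37 at depth 0
Step 2: declare d=(read e)=37 at depth 0
Step 3: enter scope (depth=1)
Step 4: declare e=(read e)=37 at depth 1
Visible at query point: d=37 e=37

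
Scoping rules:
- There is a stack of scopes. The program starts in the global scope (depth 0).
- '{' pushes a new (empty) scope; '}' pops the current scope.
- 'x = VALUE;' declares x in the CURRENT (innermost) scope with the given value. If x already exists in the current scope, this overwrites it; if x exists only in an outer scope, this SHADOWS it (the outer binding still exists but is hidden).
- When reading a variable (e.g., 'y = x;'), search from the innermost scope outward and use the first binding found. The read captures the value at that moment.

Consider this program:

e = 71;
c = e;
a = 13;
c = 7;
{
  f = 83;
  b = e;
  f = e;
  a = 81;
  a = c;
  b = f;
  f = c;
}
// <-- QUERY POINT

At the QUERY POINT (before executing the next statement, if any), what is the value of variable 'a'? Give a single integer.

Answer: 13

Derivation:
Step 1: declare e=71 at depth 0
Step 2: declare c=(read e)=71 at depth 0
Step 3: declare a=13 at depth 0
Step 4: declare c=7 at depth 0
Step 5: enter scope (depth=1)
Step 6: declare f=83 at depth 1
Step 7: declare b=(read e)=71 at depth 1
Step 8: declare f=(read e)=71 at depth 1
Step 9: declare a=81 at depth 1
Step 10: declare a=(read c)=7 at depth 1
Step 11: declare b=(read f)=71 at depth 1
Step 12: declare f=(read c)=7 at depth 1
Step 13: exit scope (depth=0)
Visible at query point: a=13 c=7 e=71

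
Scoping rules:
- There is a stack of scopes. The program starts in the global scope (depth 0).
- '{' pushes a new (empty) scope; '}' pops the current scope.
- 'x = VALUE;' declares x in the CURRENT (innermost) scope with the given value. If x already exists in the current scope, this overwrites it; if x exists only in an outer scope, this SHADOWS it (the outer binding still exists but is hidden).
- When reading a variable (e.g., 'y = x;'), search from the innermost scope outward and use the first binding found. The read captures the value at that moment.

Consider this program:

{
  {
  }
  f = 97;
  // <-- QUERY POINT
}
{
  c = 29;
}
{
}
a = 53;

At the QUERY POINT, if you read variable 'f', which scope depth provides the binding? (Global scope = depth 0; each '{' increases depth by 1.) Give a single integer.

Answer: 1

Derivation:
Step 1: enter scope (depth=1)
Step 2: enter scope (depth=2)
Step 3: exit scope (depth=1)
Step 4: declare f=97 at depth 1
Visible at query point: f=97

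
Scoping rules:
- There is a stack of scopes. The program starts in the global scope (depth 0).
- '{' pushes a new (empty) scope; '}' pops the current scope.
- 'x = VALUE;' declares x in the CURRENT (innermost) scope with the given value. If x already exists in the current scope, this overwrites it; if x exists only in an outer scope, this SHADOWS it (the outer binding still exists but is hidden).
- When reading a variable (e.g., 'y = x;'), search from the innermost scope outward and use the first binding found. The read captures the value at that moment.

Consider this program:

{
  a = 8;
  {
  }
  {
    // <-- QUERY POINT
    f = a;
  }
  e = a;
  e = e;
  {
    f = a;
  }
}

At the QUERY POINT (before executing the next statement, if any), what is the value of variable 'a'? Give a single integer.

Answer: 8

Derivation:
Step 1: enter scope (depth=1)
Step 2: declare a=8 at depth 1
Step 3: enter scope (depth=2)
Step 4: exit scope (depth=1)
Step 5: enter scope (depth=2)
Visible at query point: a=8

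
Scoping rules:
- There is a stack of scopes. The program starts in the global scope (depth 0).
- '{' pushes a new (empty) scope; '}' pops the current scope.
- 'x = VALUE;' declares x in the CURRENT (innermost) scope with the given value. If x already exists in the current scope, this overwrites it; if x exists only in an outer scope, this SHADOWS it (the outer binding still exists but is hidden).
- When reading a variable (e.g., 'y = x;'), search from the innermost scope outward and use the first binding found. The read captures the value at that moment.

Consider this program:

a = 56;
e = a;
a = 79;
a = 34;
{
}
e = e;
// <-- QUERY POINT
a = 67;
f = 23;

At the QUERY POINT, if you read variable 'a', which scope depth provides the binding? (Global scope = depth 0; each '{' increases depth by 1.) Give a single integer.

Step 1: declare a=56 at depth 0
Step 2: declare e=(read a)=56 at depth 0
Step 3: declare a=79 at depth 0
Step 4: declare a=34 at depth 0
Step 5: enter scope (depth=1)
Step 6: exit scope (depth=0)
Step 7: declare e=(read e)=56 at depth 0
Visible at query point: a=34 e=56

Answer: 0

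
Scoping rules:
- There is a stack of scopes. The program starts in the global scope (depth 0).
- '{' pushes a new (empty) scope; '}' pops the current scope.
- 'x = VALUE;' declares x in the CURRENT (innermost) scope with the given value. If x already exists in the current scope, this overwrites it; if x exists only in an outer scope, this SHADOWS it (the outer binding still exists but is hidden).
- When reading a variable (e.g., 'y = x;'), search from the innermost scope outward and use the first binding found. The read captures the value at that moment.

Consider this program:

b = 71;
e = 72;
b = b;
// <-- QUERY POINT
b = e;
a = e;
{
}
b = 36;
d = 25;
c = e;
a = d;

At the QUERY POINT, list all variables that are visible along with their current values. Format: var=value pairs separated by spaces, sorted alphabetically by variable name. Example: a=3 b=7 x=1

Step 1: declare b=71 at depth 0
Step 2: declare e=72 at depth 0
Step 3: declare b=(read b)=71 at depth 0
Visible at query point: b=71 e=72

Answer: b=71 e=72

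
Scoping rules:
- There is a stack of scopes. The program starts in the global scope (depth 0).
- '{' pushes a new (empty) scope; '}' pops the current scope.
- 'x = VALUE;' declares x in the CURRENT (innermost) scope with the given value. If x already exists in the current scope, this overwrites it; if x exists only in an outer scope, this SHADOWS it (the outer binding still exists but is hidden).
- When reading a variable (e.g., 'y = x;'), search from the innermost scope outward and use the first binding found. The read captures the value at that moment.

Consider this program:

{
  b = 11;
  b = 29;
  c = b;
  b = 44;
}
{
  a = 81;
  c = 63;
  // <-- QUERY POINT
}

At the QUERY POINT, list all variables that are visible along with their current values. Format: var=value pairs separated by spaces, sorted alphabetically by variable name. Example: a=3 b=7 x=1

Answer: a=81 c=63

Derivation:
Step 1: enter scope (depth=1)
Step 2: declare b=11 at depth 1
Step 3: declare b=29 at depth 1
Step 4: declare c=(read b)=29 at depth 1
Step 5: declare b=44 at depth 1
Step 6: exit scope (depth=0)
Step 7: enter scope (depth=1)
Step 8: declare a=81 at depth 1
Step 9: declare c=63 at depth 1
Visible at query point: a=81 c=63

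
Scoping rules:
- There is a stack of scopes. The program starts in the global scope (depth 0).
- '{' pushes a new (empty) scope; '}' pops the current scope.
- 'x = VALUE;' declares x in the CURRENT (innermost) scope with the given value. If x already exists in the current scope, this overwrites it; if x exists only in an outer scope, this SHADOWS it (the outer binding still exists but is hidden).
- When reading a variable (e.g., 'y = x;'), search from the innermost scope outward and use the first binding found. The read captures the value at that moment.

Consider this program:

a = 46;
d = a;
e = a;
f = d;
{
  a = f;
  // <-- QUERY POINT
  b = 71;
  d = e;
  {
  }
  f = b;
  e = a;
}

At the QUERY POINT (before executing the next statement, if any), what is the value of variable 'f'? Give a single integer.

Step 1: declare a=46 at depth 0
Step 2: declare d=(read a)=46 at depth 0
Step 3: declare e=(read a)=46 at depth 0
Step 4: declare f=(read d)=46 at depth 0
Step 5: enter scope (depth=1)
Step 6: declare a=(read f)=46 at depth 1
Visible at query point: a=46 d=46 e=46 f=46

Answer: 46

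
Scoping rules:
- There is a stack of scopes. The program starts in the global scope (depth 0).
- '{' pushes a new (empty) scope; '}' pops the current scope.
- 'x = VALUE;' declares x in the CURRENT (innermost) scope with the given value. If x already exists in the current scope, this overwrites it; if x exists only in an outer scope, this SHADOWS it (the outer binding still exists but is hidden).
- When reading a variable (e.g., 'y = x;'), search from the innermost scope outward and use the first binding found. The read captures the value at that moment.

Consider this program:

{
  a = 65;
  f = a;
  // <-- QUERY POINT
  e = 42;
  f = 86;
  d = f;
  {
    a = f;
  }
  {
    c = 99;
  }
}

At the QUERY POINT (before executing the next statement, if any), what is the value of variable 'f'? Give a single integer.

Answer: 65

Derivation:
Step 1: enter scope (depth=1)
Step 2: declare a=65 at depth 1
Step 3: declare f=(read a)=65 at depth 1
Visible at query point: a=65 f=65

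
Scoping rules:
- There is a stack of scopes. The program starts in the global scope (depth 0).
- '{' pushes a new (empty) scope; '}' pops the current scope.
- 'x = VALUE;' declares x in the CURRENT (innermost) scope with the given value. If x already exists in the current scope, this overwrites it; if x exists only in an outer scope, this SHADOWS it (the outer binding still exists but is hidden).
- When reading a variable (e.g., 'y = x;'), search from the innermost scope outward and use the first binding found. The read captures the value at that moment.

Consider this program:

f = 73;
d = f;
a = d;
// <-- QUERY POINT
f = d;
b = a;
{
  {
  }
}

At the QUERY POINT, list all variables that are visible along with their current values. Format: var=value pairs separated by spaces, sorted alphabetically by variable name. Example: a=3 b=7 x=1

Step 1: declare f=73 at depth 0
Step 2: declare d=(read f)=73 at depth 0
Step 3: declare a=(read d)=73 at depth 0
Visible at query point: a=73 d=73 f=73

Answer: a=73 d=73 f=73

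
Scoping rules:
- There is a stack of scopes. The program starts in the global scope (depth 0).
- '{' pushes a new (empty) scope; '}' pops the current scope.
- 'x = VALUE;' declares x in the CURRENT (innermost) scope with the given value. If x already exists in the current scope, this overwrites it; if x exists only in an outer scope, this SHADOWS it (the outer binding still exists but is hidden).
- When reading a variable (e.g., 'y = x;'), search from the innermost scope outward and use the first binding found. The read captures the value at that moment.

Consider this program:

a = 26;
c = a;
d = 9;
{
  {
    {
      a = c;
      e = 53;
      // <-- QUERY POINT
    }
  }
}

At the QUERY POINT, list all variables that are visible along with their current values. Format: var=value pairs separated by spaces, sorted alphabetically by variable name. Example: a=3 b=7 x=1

Step 1: declare a=26 at depth 0
Step 2: declare c=(read a)=26 at depth 0
Step 3: declare d=9 at depth 0
Step 4: enter scope (depth=1)
Step 5: enter scope (depth=2)
Step 6: enter scope (depth=3)
Step 7: declare a=(read c)=26 at depth 3
Step 8: declare e=53 at depth 3
Visible at query point: a=26 c=26 d=9 e=53

Answer: a=26 c=26 d=9 e=53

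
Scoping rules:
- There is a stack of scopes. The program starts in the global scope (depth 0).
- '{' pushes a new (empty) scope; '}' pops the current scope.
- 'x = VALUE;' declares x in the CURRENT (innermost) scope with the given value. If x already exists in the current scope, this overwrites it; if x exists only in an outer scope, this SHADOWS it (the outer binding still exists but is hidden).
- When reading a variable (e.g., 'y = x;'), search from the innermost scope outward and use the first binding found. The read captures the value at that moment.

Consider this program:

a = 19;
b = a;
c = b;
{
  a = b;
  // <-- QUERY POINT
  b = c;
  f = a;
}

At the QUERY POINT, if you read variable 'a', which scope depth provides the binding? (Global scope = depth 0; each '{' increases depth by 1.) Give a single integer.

Answer: 1

Derivation:
Step 1: declare a=19 at depth 0
Step 2: declare b=(read a)=19 at depth 0
Step 3: declare c=(read b)=19 at depth 0
Step 4: enter scope (depth=1)
Step 5: declare a=(read b)=19 at depth 1
Visible at query point: a=19 b=19 c=19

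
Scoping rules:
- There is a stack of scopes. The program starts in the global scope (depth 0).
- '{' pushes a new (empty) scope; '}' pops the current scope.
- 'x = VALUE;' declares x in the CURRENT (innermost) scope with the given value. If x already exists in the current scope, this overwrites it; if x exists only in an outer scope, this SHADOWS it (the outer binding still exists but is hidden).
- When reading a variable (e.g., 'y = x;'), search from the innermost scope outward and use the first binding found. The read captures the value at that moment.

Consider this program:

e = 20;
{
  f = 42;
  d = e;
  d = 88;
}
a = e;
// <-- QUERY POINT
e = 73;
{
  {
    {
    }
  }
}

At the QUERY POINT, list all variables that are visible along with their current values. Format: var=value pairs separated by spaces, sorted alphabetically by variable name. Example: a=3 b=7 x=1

Answer: a=20 e=20

Derivation:
Step 1: declare e=20 at depth 0
Step 2: enter scope (depth=1)
Step 3: declare f=42 at depth 1
Step 4: declare d=(read e)=20 at depth 1
Step 5: declare d=88 at depth 1
Step 6: exit scope (depth=0)
Step 7: declare a=(read e)=20 at depth 0
Visible at query point: a=20 e=20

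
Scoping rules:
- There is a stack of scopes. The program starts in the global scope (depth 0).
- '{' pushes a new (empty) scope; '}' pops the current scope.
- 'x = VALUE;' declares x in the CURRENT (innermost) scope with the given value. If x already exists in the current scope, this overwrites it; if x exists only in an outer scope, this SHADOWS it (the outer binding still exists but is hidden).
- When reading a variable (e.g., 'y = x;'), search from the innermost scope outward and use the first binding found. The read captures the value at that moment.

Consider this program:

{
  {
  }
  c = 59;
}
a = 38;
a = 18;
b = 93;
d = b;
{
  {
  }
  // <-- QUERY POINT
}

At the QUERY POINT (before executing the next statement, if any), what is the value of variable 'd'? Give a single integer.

Answer: 93

Derivation:
Step 1: enter scope (depth=1)
Step 2: enter scope (depth=2)
Step 3: exit scope (depth=1)
Step 4: declare c=59 at depth 1
Step 5: exit scope (depth=0)
Step 6: declare a=38 at depth 0
Step 7: declare a=18 at depth 0
Step 8: declare b=93 at depth 0
Step 9: declare d=(read b)=93 at depth 0
Step 10: enter scope (depth=1)
Step 11: enter scope (depth=2)
Step 12: exit scope (depth=1)
Visible at query point: a=18 b=93 d=93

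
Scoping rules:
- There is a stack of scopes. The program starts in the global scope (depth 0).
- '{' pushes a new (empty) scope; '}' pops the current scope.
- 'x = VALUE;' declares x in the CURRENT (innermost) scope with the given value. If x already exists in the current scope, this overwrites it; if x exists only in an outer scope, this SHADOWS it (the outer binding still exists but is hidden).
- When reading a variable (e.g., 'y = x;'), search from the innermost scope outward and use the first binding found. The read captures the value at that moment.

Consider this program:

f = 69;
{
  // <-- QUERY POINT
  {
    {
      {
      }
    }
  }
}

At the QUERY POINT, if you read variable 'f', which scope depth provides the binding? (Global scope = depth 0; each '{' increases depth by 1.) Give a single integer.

Step 1: declare f=69 at depth 0
Step 2: enter scope (depth=1)
Visible at query point: f=69

Answer: 0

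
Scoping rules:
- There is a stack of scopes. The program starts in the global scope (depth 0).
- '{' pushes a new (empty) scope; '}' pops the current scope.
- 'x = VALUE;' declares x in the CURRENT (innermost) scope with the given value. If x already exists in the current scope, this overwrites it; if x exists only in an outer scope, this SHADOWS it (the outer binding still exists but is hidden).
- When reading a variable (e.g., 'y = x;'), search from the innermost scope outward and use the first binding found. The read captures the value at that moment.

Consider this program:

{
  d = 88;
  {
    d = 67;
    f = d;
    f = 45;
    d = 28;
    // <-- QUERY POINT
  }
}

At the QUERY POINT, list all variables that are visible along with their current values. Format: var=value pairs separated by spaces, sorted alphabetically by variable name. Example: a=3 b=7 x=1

Answer: d=28 f=45

Derivation:
Step 1: enter scope (depth=1)
Step 2: declare d=88 at depth 1
Step 3: enter scope (depth=2)
Step 4: declare d=67 at depth 2
Step 5: declare f=(read d)=67 at depth 2
Step 6: declare f=45 at depth 2
Step 7: declare d=28 at depth 2
Visible at query point: d=28 f=45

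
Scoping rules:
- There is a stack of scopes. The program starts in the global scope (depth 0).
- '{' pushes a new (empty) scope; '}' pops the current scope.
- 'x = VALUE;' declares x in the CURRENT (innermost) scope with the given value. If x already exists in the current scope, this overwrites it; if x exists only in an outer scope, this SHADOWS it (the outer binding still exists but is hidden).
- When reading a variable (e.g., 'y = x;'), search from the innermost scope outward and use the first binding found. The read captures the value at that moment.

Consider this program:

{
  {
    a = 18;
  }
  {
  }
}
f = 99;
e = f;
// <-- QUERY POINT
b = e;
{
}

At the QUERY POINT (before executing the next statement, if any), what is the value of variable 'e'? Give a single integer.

Step 1: enter scope (depth=1)
Step 2: enter scope (depth=2)
Step 3: declare a=18 at depth 2
Step 4: exit scope (depth=1)
Step 5: enter scope (depth=2)
Step 6: exit scope (depth=1)
Step 7: exit scope (depth=0)
Step 8: declare f=99 at depth 0
Step 9: declare e=(read f)=99 at depth 0
Visible at query point: e=99 f=99

Answer: 99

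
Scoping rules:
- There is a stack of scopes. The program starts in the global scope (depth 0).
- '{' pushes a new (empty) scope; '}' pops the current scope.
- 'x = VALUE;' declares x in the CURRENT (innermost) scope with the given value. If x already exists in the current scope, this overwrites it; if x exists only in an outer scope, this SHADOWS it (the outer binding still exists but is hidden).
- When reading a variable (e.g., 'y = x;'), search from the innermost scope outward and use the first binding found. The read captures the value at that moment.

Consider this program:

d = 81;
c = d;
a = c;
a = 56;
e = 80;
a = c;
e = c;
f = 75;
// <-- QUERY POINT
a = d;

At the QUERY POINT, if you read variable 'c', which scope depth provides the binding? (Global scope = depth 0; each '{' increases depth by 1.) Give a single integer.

Step 1: declare d=81 at depth 0
Step 2: declare c=(read d)=81 at depth 0
Step 3: declare a=(read c)=81 at depth 0
Step 4: declare a=56 at depth 0
Step 5: declare e=80 at depth 0
Step 6: declare a=(read c)=81 at depth 0
Step 7: declare e=(read c)=81 at depth 0
Step 8: declare f=75 at depth 0
Visible at query point: a=81 c=81 d=81 e=81 f=75

Answer: 0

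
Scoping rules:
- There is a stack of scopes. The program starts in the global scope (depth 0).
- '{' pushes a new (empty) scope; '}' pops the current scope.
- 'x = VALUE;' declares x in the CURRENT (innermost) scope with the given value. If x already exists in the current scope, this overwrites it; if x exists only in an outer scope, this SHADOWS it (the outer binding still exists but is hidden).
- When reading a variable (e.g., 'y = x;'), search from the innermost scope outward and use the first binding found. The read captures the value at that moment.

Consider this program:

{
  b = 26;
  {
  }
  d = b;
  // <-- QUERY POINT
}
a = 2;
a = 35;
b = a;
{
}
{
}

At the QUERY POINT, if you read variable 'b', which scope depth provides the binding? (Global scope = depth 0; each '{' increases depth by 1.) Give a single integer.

Step 1: enter scope (depth=1)
Step 2: declare b=26 at depth 1
Step 3: enter scope (depth=2)
Step 4: exit scope (depth=1)
Step 5: declare d=(read b)=26 at depth 1
Visible at query point: b=26 d=26

Answer: 1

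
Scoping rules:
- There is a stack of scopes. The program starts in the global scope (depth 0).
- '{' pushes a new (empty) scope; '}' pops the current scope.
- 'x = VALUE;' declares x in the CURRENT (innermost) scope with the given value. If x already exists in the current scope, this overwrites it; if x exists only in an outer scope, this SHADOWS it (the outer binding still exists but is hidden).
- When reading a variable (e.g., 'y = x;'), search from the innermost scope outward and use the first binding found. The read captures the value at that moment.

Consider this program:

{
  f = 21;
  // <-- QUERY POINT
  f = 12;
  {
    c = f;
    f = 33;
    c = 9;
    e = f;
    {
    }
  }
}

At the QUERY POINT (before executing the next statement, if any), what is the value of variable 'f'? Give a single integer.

Answer: 21

Derivation:
Step 1: enter scope (depth=1)
Step 2: declare f=21 at depth 1
Visible at query point: f=21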